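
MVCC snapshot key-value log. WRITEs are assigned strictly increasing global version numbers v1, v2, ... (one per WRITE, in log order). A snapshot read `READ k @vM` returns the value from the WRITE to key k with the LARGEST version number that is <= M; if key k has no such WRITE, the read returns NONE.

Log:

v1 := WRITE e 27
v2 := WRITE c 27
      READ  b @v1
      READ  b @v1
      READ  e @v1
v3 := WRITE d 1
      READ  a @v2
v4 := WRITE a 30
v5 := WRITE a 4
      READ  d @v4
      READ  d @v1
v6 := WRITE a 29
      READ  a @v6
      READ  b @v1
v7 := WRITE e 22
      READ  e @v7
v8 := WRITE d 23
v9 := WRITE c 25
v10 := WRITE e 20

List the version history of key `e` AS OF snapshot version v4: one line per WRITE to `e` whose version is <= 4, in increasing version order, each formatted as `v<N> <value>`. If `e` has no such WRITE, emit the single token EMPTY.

Answer: v1 27

Derivation:
Scan writes for key=e with version <= 4:
  v1 WRITE e 27 -> keep
  v2 WRITE c 27 -> skip
  v3 WRITE d 1 -> skip
  v4 WRITE a 30 -> skip
  v5 WRITE a 4 -> skip
  v6 WRITE a 29 -> skip
  v7 WRITE e 22 -> drop (> snap)
  v8 WRITE d 23 -> skip
  v9 WRITE c 25 -> skip
  v10 WRITE e 20 -> drop (> snap)
Collected: [(1, 27)]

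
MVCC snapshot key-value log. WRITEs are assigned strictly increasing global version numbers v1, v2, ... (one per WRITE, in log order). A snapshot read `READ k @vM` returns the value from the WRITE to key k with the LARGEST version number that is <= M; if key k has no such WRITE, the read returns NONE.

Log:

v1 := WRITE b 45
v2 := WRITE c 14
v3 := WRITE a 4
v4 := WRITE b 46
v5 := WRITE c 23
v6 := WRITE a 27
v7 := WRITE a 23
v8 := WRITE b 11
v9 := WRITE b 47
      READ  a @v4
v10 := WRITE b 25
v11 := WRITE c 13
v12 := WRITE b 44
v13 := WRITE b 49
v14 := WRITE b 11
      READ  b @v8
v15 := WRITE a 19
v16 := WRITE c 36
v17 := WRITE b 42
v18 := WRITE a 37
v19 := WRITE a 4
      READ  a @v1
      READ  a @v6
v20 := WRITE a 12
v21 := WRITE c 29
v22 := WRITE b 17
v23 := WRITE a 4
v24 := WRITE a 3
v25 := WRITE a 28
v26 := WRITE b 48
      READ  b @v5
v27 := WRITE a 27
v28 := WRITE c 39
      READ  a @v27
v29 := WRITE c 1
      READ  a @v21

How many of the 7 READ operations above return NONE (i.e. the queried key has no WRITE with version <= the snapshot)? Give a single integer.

v1: WRITE b=45  (b history now [(1, 45)])
v2: WRITE c=14  (c history now [(2, 14)])
v3: WRITE a=4  (a history now [(3, 4)])
v4: WRITE b=46  (b history now [(1, 45), (4, 46)])
v5: WRITE c=23  (c history now [(2, 14), (5, 23)])
v6: WRITE a=27  (a history now [(3, 4), (6, 27)])
v7: WRITE a=23  (a history now [(3, 4), (6, 27), (7, 23)])
v8: WRITE b=11  (b history now [(1, 45), (4, 46), (8, 11)])
v9: WRITE b=47  (b history now [(1, 45), (4, 46), (8, 11), (9, 47)])
READ a @v4: history=[(3, 4), (6, 27), (7, 23)] -> pick v3 -> 4
v10: WRITE b=25  (b history now [(1, 45), (4, 46), (8, 11), (9, 47), (10, 25)])
v11: WRITE c=13  (c history now [(2, 14), (5, 23), (11, 13)])
v12: WRITE b=44  (b history now [(1, 45), (4, 46), (8, 11), (9, 47), (10, 25), (12, 44)])
v13: WRITE b=49  (b history now [(1, 45), (4, 46), (8, 11), (9, 47), (10, 25), (12, 44), (13, 49)])
v14: WRITE b=11  (b history now [(1, 45), (4, 46), (8, 11), (9, 47), (10, 25), (12, 44), (13, 49), (14, 11)])
READ b @v8: history=[(1, 45), (4, 46), (8, 11), (9, 47), (10, 25), (12, 44), (13, 49), (14, 11)] -> pick v8 -> 11
v15: WRITE a=19  (a history now [(3, 4), (6, 27), (7, 23), (15, 19)])
v16: WRITE c=36  (c history now [(2, 14), (5, 23), (11, 13), (16, 36)])
v17: WRITE b=42  (b history now [(1, 45), (4, 46), (8, 11), (9, 47), (10, 25), (12, 44), (13, 49), (14, 11), (17, 42)])
v18: WRITE a=37  (a history now [(3, 4), (6, 27), (7, 23), (15, 19), (18, 37)])
v19: WRITE a=4  (a history now [(3, 4), (6, 27), (7, 23), (15, 19), (18, 37), (19, 4)])
READ a @v1: history=[(3, 4), (6, 27), (7, 23), (15, 19), (18, 37), (19, 4)] -> no version <= 1 -> NONE
READ a @v6: history=[(3, 4), (6, 27), (7, 23), (15, 19), (18, 37), (19, 4)] -> pick v6 -> 27
v20: WRITE a=12  (a history now [(3, 4), (6, 27), (7, 23), (15, 19), (18, 37), (19, 4), (20, 12)])
v21: WRITE c=29  (c history now [(2, 14), (5, 23), (11, 13), (16, 36), (21, 29)])
v22: WRITE b=17  (b history now [(1, 45), (4, 46), (8, 11), (9, 47), (10, 25), (12, 44), (13, 49), (14, 11), (17, 42), (22, 17)])
v23: WRITE a=4  (a history now [(3, 4), (6, 27), (7, 23), (15, 19), (18, 37), (19, 4), (20, 12), (23, 4)])
v24: WRITE a=3  (a history now [(3, 4), (6, 27), (7, 23), (15, 19), (18, 37), (19, 4), (20, 12), (23, 4), (24, 3)])
v25: WRITE a=28  (a history now [(3, 4), (6, 27), (7, 23), (15, 19), (18, 37), (19, 4), (20, 12), (23, 4), (24, 3), (25, 28)])
v26: WRITE b=48  (b history now [(1, 45), (4, 46), (8, 11), (9, 47), (10, 25), (12, 44), (13, 49), (14, 11), (17, 42), (22, 17), (26, 48)])
READ b @v5: history=[(1, 45), (4, 46), (8, 11), (9, 47), (10, 25), (12, 44), (13, 49), (14, 11), (17, 42), (22, 17), (26, 48)] -> pick v4 -> 46
v27: WRITE a=27  (a history now [(3, 4), (6, 27), (7, 23), (15, 19), (18, 37), (19, 4), (20, 12), (23, 4), (24, 3), (25, 28), (27, 27)])
v28: WRITE c=39  (c history now [(2, 14), (5, 23), (11, 13), (16, 36), (21, 29), (28, 39)])
READ a @v27: history=[(3, 4), (6, 27), (7, 23), (15, 19), (18, 37), (19, 4), (20, 12), (23, 4), (24, 3), (25, 28), (27, 27)] -> pick v27 -> 27
v29: WRITE c=1  (c history now [(2, 14), (5, 23), (11, 13), (16, 36), (21, 29), (28, 39), (29, 1)])
READ a @v21: history=[(3, 4), (6, 27), (7, 23), (15, 19), (18, 37), (19, 4), (20, 12), (23, 4), (24, 3), (25, 28), (27, 27)] -> pick v20 -> 12
Read results in order: ['4', '11', 'NONE', '27', '46', '27', '12']
NONE count = 1

Answer: 1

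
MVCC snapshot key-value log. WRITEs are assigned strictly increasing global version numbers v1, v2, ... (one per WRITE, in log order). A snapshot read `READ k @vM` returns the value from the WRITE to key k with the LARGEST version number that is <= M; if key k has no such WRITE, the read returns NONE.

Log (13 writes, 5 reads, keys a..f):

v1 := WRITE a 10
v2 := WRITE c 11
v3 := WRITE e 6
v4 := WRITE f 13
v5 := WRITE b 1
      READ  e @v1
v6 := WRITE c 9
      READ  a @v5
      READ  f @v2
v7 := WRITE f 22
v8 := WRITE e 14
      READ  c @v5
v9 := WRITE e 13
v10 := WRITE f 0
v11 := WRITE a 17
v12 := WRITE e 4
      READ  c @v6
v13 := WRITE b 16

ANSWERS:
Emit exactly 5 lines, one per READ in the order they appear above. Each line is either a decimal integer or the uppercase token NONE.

v1: WRITE a=10  (a history now [(1, 10)])
v2: WRITE c=11  (c history now [(2, 11)])
v3: WRITE e=6  (e history now [(3, 6)])
v4: WRITE f=13  (f history now [(4, 13)])
v5: WRITE b=1  (b history now [(5, 1)])
READ e @v1: history=[(3, 6)] -> no version <= 1 -> NONE
v6: WRITE c=9  (c history now [(2, 11), (6, 9)])
READ a @v5: history=[(1, 10)] -> pick v1 -> 10
READ f @v2: history=[(4, 13)] -> no version <= 2 -> NONE
v7: WRITE f=22  (f history now [(4, 13), (7, 22)])
v8: WRITE e=14  (e history now [(3, 6), (8, 14)])
READ c @v5: history=[(2, 11), (6, 9)] -> pick v2 -> 11
v9: WRITE e=13  (e history now [(3, 6), (8, 14), (9, 13)])
v10: WRITE f=0  (f history now [(4, 13), (7, 22), (10, 0)])
v11: WRITE a=17  (a history now [(1, 10), (11, 17)])
v12: WRITE e=4  (e history now [(3, 6), (8, 14), (9, 13), (12, 4)])
READ c @v6: history=[(2, 11), (6, 9)] -> pick v6 -> 9
v13: WRITE b=16  (b history now [(5, 1), (13, 16)])

Answer: NONE
10
NONE
11
9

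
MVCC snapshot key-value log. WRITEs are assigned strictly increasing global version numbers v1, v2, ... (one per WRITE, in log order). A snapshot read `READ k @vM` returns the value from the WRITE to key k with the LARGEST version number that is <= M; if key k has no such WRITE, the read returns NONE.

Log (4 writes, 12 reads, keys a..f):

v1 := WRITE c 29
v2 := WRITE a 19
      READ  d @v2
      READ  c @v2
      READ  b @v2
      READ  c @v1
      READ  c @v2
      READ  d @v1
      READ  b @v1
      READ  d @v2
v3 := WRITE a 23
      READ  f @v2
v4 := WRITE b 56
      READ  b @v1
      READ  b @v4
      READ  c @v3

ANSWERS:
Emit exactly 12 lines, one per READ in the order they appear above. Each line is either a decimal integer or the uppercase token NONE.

v1: WRITE c=29  (c history now [(1, 29)])
v2: WRITE a=19  (a history now [(2, 19)])
READ d @v2: history=[] -> no version <= 2 -> NONE
READ c @v2: history=[(1, 29)] -> pick v1 -> 29
READ b @v2: history=[] -> no version <= 2 -> NONE
READ c @v1: history=[(1, 29)] -> pick v1 -> 29
READ c @v2: history=[(1, 29)] -> pick v1 -> 29
READ d @v1: history=[] -> no version <= 1 -> NONE
READ b @v1: history=[] -> no version <= 1 -> NONE
READ d @v2: history=[] -> no version <= 2 -> NONE
v3: WRITE a=23  (a history now [(2, 19), (3, 23)])
READ f @v2: history=[] -> no version <= 2 -> NONE
v4: WRITE b=56  (b history now [(4, 56)])
READ b @v1: history=[(4, 56)] -> no version <= 1 -> NONE
READ b @v4: history=[(4, 56)] -> pick v4 -> 56
READ c @v3: history=[(1, 29)] -> pick v1 -> 29

Answer: NONE
29
NONE
29
29
NONE
NONE
NONE
NONE
NONE
56
29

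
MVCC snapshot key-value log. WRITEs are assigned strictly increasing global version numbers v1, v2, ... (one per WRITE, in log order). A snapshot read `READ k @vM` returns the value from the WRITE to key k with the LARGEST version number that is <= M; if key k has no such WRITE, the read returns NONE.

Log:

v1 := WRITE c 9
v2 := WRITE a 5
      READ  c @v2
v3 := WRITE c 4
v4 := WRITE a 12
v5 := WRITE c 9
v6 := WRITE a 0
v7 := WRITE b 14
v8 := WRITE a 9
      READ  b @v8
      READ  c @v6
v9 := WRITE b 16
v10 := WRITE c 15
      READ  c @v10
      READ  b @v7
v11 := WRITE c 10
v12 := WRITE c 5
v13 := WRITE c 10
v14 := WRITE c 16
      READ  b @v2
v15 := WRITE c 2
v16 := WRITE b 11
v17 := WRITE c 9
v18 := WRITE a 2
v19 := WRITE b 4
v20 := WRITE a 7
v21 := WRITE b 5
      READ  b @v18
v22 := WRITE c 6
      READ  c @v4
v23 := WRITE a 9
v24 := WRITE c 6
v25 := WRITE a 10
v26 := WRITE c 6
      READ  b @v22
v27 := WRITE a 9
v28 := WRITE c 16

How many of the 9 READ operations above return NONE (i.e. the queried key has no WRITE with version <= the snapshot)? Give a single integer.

Answer: 1

Derivation:
v1: WRITE c=9  (c history now [(1, 9)])
v2: WRITE a=5  (a history now [(2, 5)])
READ c @v2: history=[(1, 9)] -> pick v1 -> 9
v3: WRITE c=4  (c history now [(1, 9), (3, 4)])
v4: WRITE a=12  (a history now [(2, 5), (4, 12)])
v5: WRITE c=9  (c history now [(1, 9), (3, 4), (5, 9)])
v6: WRITE a=0  (a history now [(2, 5), (4, 12), (6, 0)])
v7: WRITE b=14  (b history now [(7, 14)])
v8: WRITE a=9  (a history now [(2, 5), (4, 12), (6, 0), (8, 9)])
READ b @v8: history=[(7, 14)] -> pick v7 -> 14
READ c @v6: history=[(1, 9), (3, 4), (5, 9)] -> pick v5 -> 9
v9: WRITE b=16  (b history now [(7, 14), (9, 16)])
v10: WRITE c=15  (c history now [(1, 9), (3, 4), (5, 9), (10, 15)])
READ c @v10: history=[(1, 9), (3, 4), (5, 9), (10, 15)] -> pick v10 -> 15
READ b @v7: history=[(7, 14), (9, 16)] -> pick v7 -> 14
v11: WRITE c=10  (c history now [(1, 9), (3, 4), (5, 9), (10, 15), (11, 10)])
v12: WRITE c=5  (c history now [(1, 9), (3, 4), (5, 9), (10, 15), (11, 10), (12, 5)])
v13: WRITE c=10  (c history now [(1, 9), (3, 4), (5, 9), (10, 15), (11, 10), (12, 5), (13, 10)])
v14: WRITE c=16  (c history now [(1, 9), (3, 4), (5, 9), (10, 15), (11, 10), (12, 5), (13, 10), (14, 16)])
READ b @v2: history=[(7, 14), (9, 16)] -> no version <= 2 -> NONE
v15: WRITE c=2  (c history now [(1, 9), (3, 4), (5, 9), (10, 15), (11, 10), (12, 5), (13, 10), (14, 16), (15, 2)])
v16: WRITE b=11  (b history now [(7, 14), (9, 16), (16, 11)])
v17: WRITE c=9  (c history now [(1, 9), (3, 4), (5, 9), (10, 15), (11, 10), (12, 5), (13, 10), (14, 16), (15, 2), (17, 9)])
v18: WRITE a=2  (a history now [(2, 5), (4, 12), (6, 0), (8, 9), (18, 2)])
v19: WRITE b=4  (b history now [(7, 14), (9, 16), (16, 11), (19, 4)])
v20: WRITE a=7  (a history now [(2, 5), (4, 12), (6, 0), (8, 9), (18, 2), (20, 7)])
v21: WRITE b=5  (b history now [(7, 14), (9, 16), (16, 11), (19, 4), (21, 5)])
READ b @v18: history=[(7, 14), (9, 16), (16, 11), (19, 4), (21, 5)] -> pick v16 -> 11
v22: WRITE c=6  (c history now [(1, 9), (3, 4), (5, 9), (10, 15), (11, 10), (12, 5), (13, 10), (14, 16), (15, 2), (17, 9), (22, 6)])
READ c @v4: history=[(1, 9), (3, 4), (5, 9), (10, 15), (11, 10), (12, 5), (13, 10), (14, 16), (15, 2), (17, 9), (22, 6)] -> pick v3 -> 4
v23: WRITE a=9  (a history now [(2, 5), (4, 12), (6, 0), (8, 9), (18, 2), (20, 7), (23, 9)])
v24: WRITE c=6  (c history now [(1, 9), (3, 4), (5, 9), (10, 15), (11, 10), (12, 5), (13, 10), (14, 16), (15, 2), (17, 9), (22, 6), (24, 6)])
v25: WRITE a=10  (a history now [(2, 5), (4, 12), (6, 0), (8, 9), (18, 2), (20, 7), (23, 9), (25, 10)])
v26: WRITE c=6  (c history now [(1, 9), (3, 4), (5, 9), (10, 15), (11, 10), (12, 5), (13, 10), (14, 16), (15, 2), (17, 9), (22, 6), (24, 6), (26, 6)])
READ b @v22: history=[(7, 14), (9, 16), (16, 11), (19, 4), (21, 5)] -> pick v21 -> 5
v27: WRITE a=9  (a history now [(2, 5), (4, 12), (6, 0), (8, 9), (18, 2), (20, 7), (23, 9), (25, 10), (27, 9)])
v28: WRITE c=16  (c history now [(1, 9), (3, 4), (5, 9), (10, 15), (11, 10), (12, 5), (13, 10), (14, 16), (15, 2), (17, 9), (22, 6), (24, 6), (26, 6), (28, 16)])
Read results in order: ['9', '14', '9', '15', '14', 'NONE', '11', '4', '5']
NONE count = 1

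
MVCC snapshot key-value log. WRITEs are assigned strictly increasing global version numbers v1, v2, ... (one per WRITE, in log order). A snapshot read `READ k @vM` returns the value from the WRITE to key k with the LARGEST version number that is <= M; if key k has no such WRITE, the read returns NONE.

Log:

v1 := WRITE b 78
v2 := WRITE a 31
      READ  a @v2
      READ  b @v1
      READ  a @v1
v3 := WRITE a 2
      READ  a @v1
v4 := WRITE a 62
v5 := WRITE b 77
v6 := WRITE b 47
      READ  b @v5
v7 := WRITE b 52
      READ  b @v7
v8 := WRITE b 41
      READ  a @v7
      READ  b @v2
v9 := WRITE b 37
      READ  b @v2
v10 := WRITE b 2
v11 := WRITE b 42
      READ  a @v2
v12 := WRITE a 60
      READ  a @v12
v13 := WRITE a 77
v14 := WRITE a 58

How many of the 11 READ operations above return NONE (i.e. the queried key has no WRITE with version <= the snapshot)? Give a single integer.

Answer: 2

Derivation:
v1: WRITE b=78  (b history now [(1, 78)])
v2: WRITE a=31  (a history now [(2, 31)])
READ a @v2: history=[(2, 31)] -> pick v2 -> 31
READ b @v1: history=[(1, 78)] -> pick v1 -> 78
READ a @v1: history=[(2, 31)] -> no version <= 1 -> NONE
v3: WRITE a=2  (a history now [(2, 31), (3, 2)])
READ a @v1: history=[(2, 31), (3, 2)] -> no version <= 1 -> NONE
v4: WRITE a=62  (a history now [(2, 31), (3, 2), (4, 62)])
v5: WRITE b=77  (b history now [(1, 78), (5, 77)])
v6: WRITE b=47  (b history now [(1, 78), (5, 77), (6, 47)])
READ b @v5: history=[(1, 78), (5, 77), (6, 47)] -> pick v5 -> 77
v7: WRITE b=52  (b history now [(1, 78), (5, 77), (6, 47), (7, 52)])
READ b @v7: history=[(1, 78), (5, 77), (6, 47), (7, 52)] -> pick v7 -> 52
v8: WRITE b=41  (b history now [(1, 78), (5, 77), (6, 47), (7, 52), (8, 41)])
READ a @v7: history=[(2, 31), (3, 2), (4, 62)] -> pick v4 -> 62
READ b @v2: history=[(1, 78), (5, 77), (6, 47), (7, 52), (8, 41)] -> pick v1 -> 78
v9: WRITE b=37  (b history now [(1, 78), (5, 77), (6, 47), (7, 52), (8, 41), (9, 37)])
READ b @v2: history=[(1, 78), (5, 77), (6, 47), (7, 52), (8, 41), (9, 37)] -> pick v1 -> 78
v10: WRITE b=2  (b history now [(1, 78), (5, 77), (6, 47), (7, 52), (8, 41), (9, 37), (10, 2)])
v11: WRITE b=42  (b history now [(1, 78), (5, 77), (6, 47), (7, 52), (8, 41), (9, 37), (10, 2), (11, 42)])
READ a @v2: history=[(2, 31), (3, 2), (4, 62)] -> pick v2 -> 31
v12: WRITE a=60  (a history now [(2, 31), (3, 2), (4, 62), (12, 60)])
READ a @v12: history=[(2, 31), (3, 2), (4, 62), (12, 60)] -> pick v12 -> 60
v13: WRITE a=77  (a history now [(2, 31), (3, 2), (4, 62), (12, 60), (13, 77)])
v14: WRITE a=58  (a history now [(2, 31), (3, 2), (4, 62), (12, 60), (13, 77), (14, 58)])
Read results in order: ['31', '78', 'NONE', 'NONE', '77', '52', '62', '78', '78', '31', '60']
NONE count = 2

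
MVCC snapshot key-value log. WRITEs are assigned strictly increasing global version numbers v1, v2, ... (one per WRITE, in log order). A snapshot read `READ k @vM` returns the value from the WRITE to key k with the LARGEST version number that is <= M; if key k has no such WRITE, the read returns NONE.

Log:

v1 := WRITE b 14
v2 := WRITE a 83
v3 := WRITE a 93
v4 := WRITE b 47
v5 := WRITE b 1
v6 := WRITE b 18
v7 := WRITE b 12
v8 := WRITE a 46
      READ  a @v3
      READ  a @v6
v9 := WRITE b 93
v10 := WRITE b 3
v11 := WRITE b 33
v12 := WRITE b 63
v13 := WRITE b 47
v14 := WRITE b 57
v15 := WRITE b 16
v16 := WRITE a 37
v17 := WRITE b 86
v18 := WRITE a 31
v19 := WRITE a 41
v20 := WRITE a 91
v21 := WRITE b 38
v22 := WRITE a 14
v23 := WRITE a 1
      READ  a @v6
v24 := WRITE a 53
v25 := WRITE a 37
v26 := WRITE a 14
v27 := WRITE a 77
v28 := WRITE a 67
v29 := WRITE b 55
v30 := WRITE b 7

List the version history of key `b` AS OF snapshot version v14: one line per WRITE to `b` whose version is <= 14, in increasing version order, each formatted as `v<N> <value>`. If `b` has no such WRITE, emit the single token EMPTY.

Answer: v1 14
v4 47
v5 1
v6 18
v7 12
v9 93
v10 3
v11 33
v12 63
v13 47
v14 57

Derivation:
Scan writes for key=b with version <= 14:
  v1 WRITE b 14 -> keep
  v2 WRITE a 83 -> skip
  v3 WRITE a 93 -> skip
  v4 WRITE b 47 -> keep
  v5 WRITE b 1 -> keep
  v6 WRITE b 18 -> keep
  v7 WRITE b 12 -> keep
  v8 WRITE a 46 -> skip
  v9 WRITE b 93 -> keep
  v10 WRITE b 3 -> keep
  v11 WRITE b 33 -> keep
  v12 WRITE b 63 -> keep
  v13 WRITE b 47 -> keep
  v14 WRITE b 57 -> keep
  v15 WRITE b 16 -> drop (> snap)
  v16 WRITE a 37 -> skip
  v17 WRITE b 86 -> drop (> snap)
  v18 WRITE a 31 -> skip
  v19 WRITE a 41 -> skip
  v20 WRITE a 91 -> skip
  v21 WRITE b 38 -> drop (> snap)
  v22 WRITE a 14 -> skip
  v23 WRITE a 1 -> skip
  v24 WRITE a 53 -> skip
  v25 WRITE a 37 -> skip
  v26 WRITE a 14 -> skip
  v27 WRITE a 77 -> skip
  v28 WRITE a 67 -> skip
  v29 WRITE b 55 -> drop (> snap)
  v30 WRITE b 7 -> drop (> snap)
Collected: [(1, 14), (4, 47), (5, 1), (6, 18), (7, 12), (9, 93), (10, 3), (11, 33), (12, 63), (13, 47), (14, 57)]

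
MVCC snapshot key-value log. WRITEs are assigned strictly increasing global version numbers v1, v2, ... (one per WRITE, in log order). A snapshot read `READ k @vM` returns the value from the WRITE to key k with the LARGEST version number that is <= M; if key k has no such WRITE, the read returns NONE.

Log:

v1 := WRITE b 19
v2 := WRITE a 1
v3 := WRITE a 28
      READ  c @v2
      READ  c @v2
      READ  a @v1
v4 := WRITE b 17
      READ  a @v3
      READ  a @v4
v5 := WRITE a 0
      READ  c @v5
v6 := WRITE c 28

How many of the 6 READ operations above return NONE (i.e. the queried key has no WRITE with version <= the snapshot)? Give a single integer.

v1: WRITE b=19  (b history now [(1, 19)])
v2: WRITE a=1  (a history now [(2, 1)])
v3: WRITE a=28  (a history now [(2, 1), (3, 28)])
READ c @v2: history=[] -> no version <= 2 -> NONE
READ c @v2: history=[] -> no version <= 2 -> NONE
READ a @v1: history=[(2, 1), (3, 28)] -> no version <= 1 -> NONE
v4: WRITE b=17  (b history now [(1, 19), (4, 17)])
READ a @v3: history=[(2, 1), (3, 28)] -> pick v3 -> 28
READ a @v4: history=[(2, 1), (3, 28)] -> pick v3 -> 28
v5: WRITE a=0  (a history now [(2, 1), (3, 28), (5, 0)])
READ c @v5: history=[] -> no version <= 5 -> NONE
v6: WRITE c=28  (c history now [(6, 28)])
Read results in order: ['NONE', 'NONE', 'NONE', '28', '28', 'NONE']
NONE count = 4

Answer: 4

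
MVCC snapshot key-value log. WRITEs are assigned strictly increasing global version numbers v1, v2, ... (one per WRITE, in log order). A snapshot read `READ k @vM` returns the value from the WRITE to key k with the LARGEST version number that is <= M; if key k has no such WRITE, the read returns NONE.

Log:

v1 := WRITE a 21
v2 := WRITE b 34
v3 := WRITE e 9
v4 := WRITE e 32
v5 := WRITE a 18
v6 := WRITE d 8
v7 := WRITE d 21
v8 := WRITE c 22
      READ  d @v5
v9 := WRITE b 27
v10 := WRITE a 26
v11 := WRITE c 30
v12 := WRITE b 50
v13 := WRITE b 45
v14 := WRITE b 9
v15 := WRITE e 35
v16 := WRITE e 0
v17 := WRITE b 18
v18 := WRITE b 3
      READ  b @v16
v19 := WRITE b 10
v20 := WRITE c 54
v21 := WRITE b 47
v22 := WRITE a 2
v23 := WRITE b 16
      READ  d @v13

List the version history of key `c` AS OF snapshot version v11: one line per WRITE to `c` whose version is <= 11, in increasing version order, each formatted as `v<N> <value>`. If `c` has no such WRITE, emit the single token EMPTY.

Scan writes for key=c with version <= 11:
  v1 WRITE a 21 -> skip
  v2 WRITE b 34 -> skip
  v3 WRITE e 9 -> skip
  v4 WRITE e 32 -> skip
  v5 WRITE a 18 -> skip
  v6 WRITE d 8 -> skip
  v7 WRITE d 21 -> skip
  v8 WRITE c 22 -> keep
  v9 WRITE b 27 -> skip
  v10 WRITE a 26 -> skip
  v11 WRITE c 30 -> keep
  v12 WRITE b 50 -> skip
  v13 WRITE b 45 -> skip
  v14 WRITE b 9 -> skip
  v15 WRITE e 35 -> skip
  v16 WRITE e 0 -> skip
  v17 WRITE b 18 -> skip
  v18 WRITE b 3 -> skip
  v19 WRITE b 10 -> skip
  v20 WRITE c 54 -> drop (> snap)
  v21 WRITE b 47 -> skip
  v22 WRITE a 2 -> skip
  v23 WRITE b 16 -> skip
Collected: [(8, 22), (11, 30)]

Answer: v8 22
v11 30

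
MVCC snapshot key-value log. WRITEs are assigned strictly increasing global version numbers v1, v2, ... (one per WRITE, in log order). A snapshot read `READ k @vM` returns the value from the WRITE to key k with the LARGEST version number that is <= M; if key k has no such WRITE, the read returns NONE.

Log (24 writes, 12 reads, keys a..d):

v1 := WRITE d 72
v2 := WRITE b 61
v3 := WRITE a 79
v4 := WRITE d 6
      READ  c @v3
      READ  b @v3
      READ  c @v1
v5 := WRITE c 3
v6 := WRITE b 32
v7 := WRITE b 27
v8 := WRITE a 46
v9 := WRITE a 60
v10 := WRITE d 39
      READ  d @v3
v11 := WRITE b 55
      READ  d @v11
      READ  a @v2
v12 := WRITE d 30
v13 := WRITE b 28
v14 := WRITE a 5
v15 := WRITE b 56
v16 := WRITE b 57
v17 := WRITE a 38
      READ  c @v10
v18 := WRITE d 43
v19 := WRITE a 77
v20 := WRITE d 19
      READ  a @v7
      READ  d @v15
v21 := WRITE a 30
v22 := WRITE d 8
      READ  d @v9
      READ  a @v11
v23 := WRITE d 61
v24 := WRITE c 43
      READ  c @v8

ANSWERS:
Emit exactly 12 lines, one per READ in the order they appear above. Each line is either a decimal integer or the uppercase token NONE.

Answer: NONE
61
NONE
72
39
NONE
3
79
30
6
60
3

Derivation:
v1: WRITE d=72  (d history now [(1, 72)])
v2: WRITE b=61  (b history now [(2, 61)])
v3: WRITE a=79  (a history now [(3, 79)])
v4: WRITE d=6  (d history now [(1, 72), (4, 6)])
READ c @v3: history=[] -> no version <= 3 -> NONE
READ b @v3: history=[(2, 61)] -> pick v2 -> 61
READ c @v1: history=[] -> no version <= 1 -> NONE
v5: WRITE c=3  (c history now [(5, 3)])
v6: WRITE b=32  (b history now [(2, 61), (6, 32)])
v7: WRITE b=27  (b history now [(2, 61), (6, 32), (7, 27)])
v8: WRITE a=46  (a history now [(3, 79), (8, 46)])
v9: WRITE a=60  (a history now [(3, 79), (8, 46), (9, 60)])
v10: WRITE d=39  (d history now [(1, 72), (4, 6), (10, 39)])
READ d @v3: history=[(1, 72), (4, 6), (10, 39)] -> pick v1 -> 72
v11: WRITE b=55  (b history now [(2, 61), (6, 32), (7, 27), (11, 55)])
READ d @v11: history=[(1, 72), (4, 6), (10, 39)] -> pick v10 -> 39
READ a @v2: history=[(3, 79), (8, 46), (9, 60)] -> no version <= 2 -> NONE
v12: WRITE d=30  (d history now [(1, 72), (4, 6), (10, 39), (12, 30)])
v13: WRITE b=28  (b history now [(2, 61), (6, 32), (7, 27), (11, 55), (13, 28)])
v14: WRITE a=5  (a history now [(3, 79), (8, 46), (9, 60), (14, 5)])
v15: WRITE b=56  (b history now [(2, 61), (6, 32), (7, 27), (11, 55), (13, 28), (15, 56)])
v16: WRITE b=57  (b history now [(2, 61), (6, 32), (7, 27), (11, 55), (13, 28), (15, 56), (16, 57)])
v17: WRITE a=38  (a history now [(3, 79), (8, 46), (9, 60), (14, 5), (17, 38)])
READ c @v10: history=[(5, 3)] -> pick v5 -> 3
v18: WRITE d=43  (d history now [(1, 72), (4, 6), (10, 39), (12, 30), (18, 43)])
v19: WRITE a=77  (a history now [(3, 79), (8, 46), (9, 60), (14, 5), (17, 38), (19, 77)])
v20: WRITE d=19  (d history now [(1, 72), (4, 6), (10, 39), (12, 30), (18, 43), (20, 19)])
READ a @v7: history=[(3, 79), (8, 46), (9, 60), (14, 5), (17, 38), (19, 77)] -> pick v3 -> 79
READ d @v15: history=[(1, 72), (4, 6), (10, 39), (12, 30), (18, 43), (20, 19)] -> pick v12 -> 30
v21: WRITE a=30  (a history now [(3, 79), (8, 46), (9, 60), (14, 5), (17, 38), (19, 77), (21, 30)])
v22: WRITE d=8  (d history now [(1, 72), (4, 6), (10, 39), (12, 30), (18, 43), (20, 19), (22, 8)])
READ d @v9: history=[(1, 72), (4, 6), (10, 39), (12, 30), (18, 43), (20, 19), (22, 8)] -> pick v4 -> 6
READ a @v11: history=[(3, 79), (8, 46), (9, 60), (14, 5), (17, 38), (19, 77), (21, 30)] -> pick v9 -> 60
v23: WRITE d=61  (d history now [(1, 72), (4, 6), (10, 39), (12, 30), (18, 43), (20, 19), (22, 8), (23, 61)])
v24: WRITE c=43  (c history now [(5, 3), (24, 43)])
READ c @v8: history=[(5, 3), (24, 43)] -> pick v5 -> 3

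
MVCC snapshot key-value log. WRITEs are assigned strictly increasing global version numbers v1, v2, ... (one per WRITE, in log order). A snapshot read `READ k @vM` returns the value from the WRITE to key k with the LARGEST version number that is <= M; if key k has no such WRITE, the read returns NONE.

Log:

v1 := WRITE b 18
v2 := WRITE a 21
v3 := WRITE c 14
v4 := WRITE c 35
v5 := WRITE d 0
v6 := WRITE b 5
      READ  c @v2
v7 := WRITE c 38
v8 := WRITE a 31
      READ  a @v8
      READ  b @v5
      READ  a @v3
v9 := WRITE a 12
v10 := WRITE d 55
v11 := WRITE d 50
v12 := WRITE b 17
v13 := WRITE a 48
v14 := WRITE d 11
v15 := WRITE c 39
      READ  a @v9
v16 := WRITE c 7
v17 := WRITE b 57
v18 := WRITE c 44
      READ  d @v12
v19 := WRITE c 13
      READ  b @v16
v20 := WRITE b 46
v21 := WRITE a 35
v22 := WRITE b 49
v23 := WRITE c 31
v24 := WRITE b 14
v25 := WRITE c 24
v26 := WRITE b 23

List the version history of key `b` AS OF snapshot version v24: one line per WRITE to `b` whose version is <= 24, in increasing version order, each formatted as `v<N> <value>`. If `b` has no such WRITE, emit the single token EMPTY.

Scan writes for key=b with version <= 24:
  v1 WRITE b 18 -> keep
  v2 WRITE a 21 -> skip
  v3 WRITE c 14 -> skip
  v4 WRITE c 35 -> skip
  v5 WRITE d 0 -> skip
  v6 WRITE b 5 -> keep
  v7 WRITE c 38 -> skip
  v8 WRITE a 31 -> skip
  v9 WRITE a 12 -> skip
  v10 WRITE d 55 -> skip
  v11 WRITE d 50 -> skip
  v12 WRITE b 17 -> keep
  v13 WRITE a 48 -> skip
  v14 WRITE d 11 -> skip
  v15 WRITE c 39 -> skip
  v16 WRITE c 7 -> skip
  v17 WRITE b 57 -> keep
  v18 WRITE c 44 -> skip
  v19 WRITE c 13 -> skip
  v20 WRITE b 46 -> keep
  v21 WRITE a 35 -> skip
  v22 WRITE b 49 -> keep
  v23 WRITE c 31 -> skip
  v24 WRITE b 14 -> keep
  v25 WRITE c 24 -> skip
  v26 WRITE b 23 -> drop (> snap)
Collected: [(1, 18), (6, 5), (12, 17), (17, 57), (20, 46), (22, 49), (24, 14)]

Answer: v1 18
v6 5
v12 17
v17 57
v20 46
v22 49
v24 14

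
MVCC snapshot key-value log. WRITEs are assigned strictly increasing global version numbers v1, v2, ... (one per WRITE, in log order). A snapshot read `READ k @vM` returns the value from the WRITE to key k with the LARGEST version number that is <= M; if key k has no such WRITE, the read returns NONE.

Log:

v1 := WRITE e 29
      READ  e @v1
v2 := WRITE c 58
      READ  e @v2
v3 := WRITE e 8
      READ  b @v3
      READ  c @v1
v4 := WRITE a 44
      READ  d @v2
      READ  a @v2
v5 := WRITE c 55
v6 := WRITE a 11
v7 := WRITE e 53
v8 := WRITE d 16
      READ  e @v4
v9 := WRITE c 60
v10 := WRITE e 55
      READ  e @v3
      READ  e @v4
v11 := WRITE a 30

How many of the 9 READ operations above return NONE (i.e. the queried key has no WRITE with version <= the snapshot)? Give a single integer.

Answer: 4

Derivation:
v1: WRITE e=29  (e history now [(1, 29)])
READ e @v1: history=[(1, 29)] -> pick v1 -> 29
v2: WRITE c=58  (c history now [(2, 58)])
READ e @v2: history=[(1, 29)] -> pick v1 -> 29
v3: WRITE e=8  (e history now [(1, 29), (3, 8)])
READ b @v3: history=[] -> no version <= 3 -> NONE
READ c @v1: history=[(2, 58)] -> no version <= 1 -> NONE
v4: WRITE a=44  (a history now [(4, 44)])
READ d @v2: history=[] -> no version <= 2 -> NONE
READ a @v2: history=[(4, 44)] -> no version <= 2 -> NONE
v5: WRITE c=55  (c history now [(2, 58), (5, 55)])
v6: WRITE a=11  (a history now [(4, 44), (6, 11)])
v7: WRITE e=53  (e history now [(1, 29), (3, 8), (7, 53)])
v8: WRITE d=16  (d history now [(8, 16)])
READ e @v4: history=[(1, 29), (3, 8), (7, 53)] -> pick v3 -> 8
v9: WRITE c=60  (c history now [(2, 58), (5, 55), (9, 60)])
v10: WRITE e=55  (e history now [(1, 29), (3, 8), (7, 53), (10, 55)])
READ e @v3: history=[(1, 29), (3, 8), (7, 53), (10, 55)] -> pick v3 -> 8
READ e @v4: history=[(1, 29), (3, 8), (7, 53), (10, 55)] -> pick v3 -> 8
v11: WRITE a=30  (a history now [(4, 44), (6, 11), (11, 30)])
Read results in order: ['29', '29', 'NONE', 'NONE', 'NONE', 'NONE', '8', '8', '8']
NONE count = 4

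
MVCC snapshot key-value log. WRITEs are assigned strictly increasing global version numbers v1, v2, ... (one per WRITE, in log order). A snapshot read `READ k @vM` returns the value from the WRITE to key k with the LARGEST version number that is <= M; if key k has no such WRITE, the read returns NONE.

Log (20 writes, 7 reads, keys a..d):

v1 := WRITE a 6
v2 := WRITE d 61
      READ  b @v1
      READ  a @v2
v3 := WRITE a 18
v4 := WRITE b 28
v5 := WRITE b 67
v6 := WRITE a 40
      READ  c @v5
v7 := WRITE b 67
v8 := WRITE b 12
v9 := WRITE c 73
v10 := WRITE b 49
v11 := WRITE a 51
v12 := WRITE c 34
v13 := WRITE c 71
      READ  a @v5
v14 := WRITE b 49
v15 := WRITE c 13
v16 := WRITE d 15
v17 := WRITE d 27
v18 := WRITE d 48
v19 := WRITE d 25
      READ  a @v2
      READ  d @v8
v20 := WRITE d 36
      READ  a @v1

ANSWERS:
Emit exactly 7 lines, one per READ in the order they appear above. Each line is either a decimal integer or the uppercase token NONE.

Answer: NONE
6
NONE
18
6
61
6

Derivation:
v1: WRITE a=6  (a history now [(1, 6)])
v2: WRITE d=61  (d history now [(2, 61)])
READ b @v1: history=[] -> no version <= 1 -> NONE
READ a @v2: history=[(1, 6)] -> pick v1 -> 6
v3: WRITE a=18  (a history now [(1, 6), (3, 18)])
v4: WRITE b=28  (b history now [(4, 28)])
v5: WRITE b=67  (b history now [(4, 28), (5, 67)])
v6: WRITE a=40  (a history now [(1, 6), (3, 18), (6, 40)])
READ c @v5: history=[] -> no version <= 5 -> NONE
v7: WRITE b=67  (b history now [(4, 28), (5, 67), (7, 67)])
v8: WRITE b=12  (b history now [(4, 28), (5, 67), (7, 67), (8, 12)])
v9: WRITE c=73  (c history now [(9, 73)])
v10: WRITE b=49  (b history now [(4, 28), (5, 67), (7, 67), (8, 12), (10, 49)])
v11: WRITE a=51  (a history now [(1, 6), (3, 18), (6, 40), (11, 51)])
v12: WRITE c=34  (c history now [(9, 73), (12, 34)])
v13: WRITE c=71  (c history now [(9, 73), (12, 34), (13, 71)])
READ a @v5: history=[(1, 6), (3, 18), (6, 40), (11, 51)] -> pick v3 -> 18
v14: WRITE b=49  (b history now [(4, 28), (5, 67), (7, 67), (8, 12), (10, 49), (14, 49)])
v15: WRITE c=13  (c history now [(9, 73), (12, 34), (13, 71), (15, 13)])
v16: WRITE d=15  (d history now [(2, 61), (16, 15)])
v17: WRITE d=27  (d history now [(2, 61), (16, 15), (17, 27)])
v18: WRITE d=48  (d history now [(2, 61), (16, 15), (17, 27), (18, 48)])
v19: WRITE d=25  (d history now [(2, 61), (16, 15), (17, 27), (18, 48), (19, 25)])
READ a @v2: history=[(1, 6), (3, 18), (6, 40), (11, 51)] -> pick v1 -> 6
READ d @v8: history=[(2, 61), (16, 15), (17, 27), (18, 48), (19, 25)] -> pick v2 -> 61
v20: WRITE d=36  (d history now [(2, 61), (16, 15), (17, 27), (18, 48), (19, 25), (20, 36)])
READ a @v1: history=[(1, 6), (3, 18), (6, 40), (11, 51)] -> pick v1 -> 6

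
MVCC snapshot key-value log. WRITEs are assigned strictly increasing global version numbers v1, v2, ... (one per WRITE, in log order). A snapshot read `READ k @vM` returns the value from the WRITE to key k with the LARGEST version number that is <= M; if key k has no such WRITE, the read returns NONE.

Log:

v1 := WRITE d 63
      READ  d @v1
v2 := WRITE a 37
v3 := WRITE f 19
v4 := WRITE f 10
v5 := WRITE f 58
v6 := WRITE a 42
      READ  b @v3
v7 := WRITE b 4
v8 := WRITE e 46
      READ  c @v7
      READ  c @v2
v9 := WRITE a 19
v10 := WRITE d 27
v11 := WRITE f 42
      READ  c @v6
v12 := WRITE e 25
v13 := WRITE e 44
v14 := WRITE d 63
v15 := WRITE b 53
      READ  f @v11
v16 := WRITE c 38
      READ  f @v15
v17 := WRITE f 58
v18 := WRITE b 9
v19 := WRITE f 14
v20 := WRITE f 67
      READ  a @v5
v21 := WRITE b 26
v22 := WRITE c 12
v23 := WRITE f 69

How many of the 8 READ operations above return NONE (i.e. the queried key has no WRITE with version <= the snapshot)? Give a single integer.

v1: WRITE d=63  (d history now [(1, 63)])
READ d @v1: history=[(1, 63)] -> pick v1 -> 63
v2: WRITE a=37  (a history now [(2, 37)])
v3: WRITE f=19  (f history now [(3, 19)])
v4: WRITE f=10  (f history now [(3, 19), (4, 10)])
v5: WRITE f=58  (f history now [(3, 19), (4, 10), (5, 58)])
v6: WRITE a=42  (a history now [(2, 37), (6, 42)])
READ b @v3: history=[] -> no version <= 3 -> NONE
v7: WRITE b=4  (b history now [(7, 4)])
v8: WRITE e=46  (e history now [(8, 46)])
READ c @v7: history=[] -> no version <= 7 -> NONE
READ c @v2: history=[] -> no version <= 2 -> NONE
v9: WRITE a=19  (a history now [(2, 37), (6, 42), (9, 19)])
v10: WRITE d=27  (d history now [(1, 63), (10, 27)])
v11: WRITE f=42  (f history now [(3, 19), (4, 10), (5, 58), (11, 42)])
READ c @v6: history=[] -> no version <= 6 -> NONE
v12: WRITE e=25  (e history now [(8, 46), (12, 25)])
v13: WRITE e=44  (e history now [(8, 46), (12, 25), (13, 44)])
v14: WRITE d=63  (d history now [(1, 63), (10, 27), (14, 63)])
v15: WRITE b=53  (b history now [(7, 4), (15, 53)])
READ f @v11: history=[(3, 19), (4, 10), (5, 58), (11, 42)] -> pick v11 -> 42
v16: WRITE c=38  (c history now [(16, 38)])
READ f @v15: history=[(3, 19), (4, 10), (5, 58), (11, 42)] -> pick v11 -> 42
v17: WRITE f=58  (f history now [(3, 19), (4, 10), (5, 58), (11, 42), (17, 58)])
v18: WRITE b=9  (b history now [(7, 4), (15, 53), (18, 9)])
v19: WRITE f=14  (f history now [(3, 19), (4, 10), (5, 58), (11, 42), (17, 58), (19, 14)])
v20: WRITE f=67  (f history now [(3, 19), (4, 10), (5, 58), (11, 42), (17, 58), (19, 14), (20, 67)])
READ a @v5: history=[(2, 37), (6, 42), (9, 19)] -> pick v2 -> 37
v21: WRITE b=26  (b history now [(7, 4), (15, 53), (18, 9), (21, 26)])
v22: WRITE c=12  (c history now [(16, 38), (22, 12)])
v23: WRITE f=69  (f history now [(3, 19), (4, 10), (5, 58), (11, 42), (17, 58), (19, 14), (20, 67), (23, 69)])
Read results in order: ['63', 'NONE', 'NONE', 'NONE', 'NONE', '42', '42', '37']
NONE count = 4

Answer: 4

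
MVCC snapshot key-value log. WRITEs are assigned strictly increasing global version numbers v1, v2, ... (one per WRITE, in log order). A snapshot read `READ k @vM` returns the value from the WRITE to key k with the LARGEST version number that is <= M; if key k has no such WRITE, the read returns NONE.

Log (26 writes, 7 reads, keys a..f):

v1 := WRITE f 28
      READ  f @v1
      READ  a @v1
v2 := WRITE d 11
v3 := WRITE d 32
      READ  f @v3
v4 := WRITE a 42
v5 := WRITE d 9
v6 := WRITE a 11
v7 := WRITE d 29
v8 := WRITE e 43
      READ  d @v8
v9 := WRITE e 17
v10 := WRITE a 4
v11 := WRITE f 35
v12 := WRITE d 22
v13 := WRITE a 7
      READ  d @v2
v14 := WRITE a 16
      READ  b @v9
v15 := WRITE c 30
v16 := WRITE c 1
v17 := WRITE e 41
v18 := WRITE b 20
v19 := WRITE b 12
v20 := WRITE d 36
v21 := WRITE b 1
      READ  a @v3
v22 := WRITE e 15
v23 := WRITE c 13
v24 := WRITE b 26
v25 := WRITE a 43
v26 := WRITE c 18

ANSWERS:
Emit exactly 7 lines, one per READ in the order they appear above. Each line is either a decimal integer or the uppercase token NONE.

Answer: 28
NONE
28
29
11
NONE
NONE

Derivation:
v1: WRITE f=28  (f history now [(1, 28)])
READ f @v1: history=[(1, 28)] -> pick v1 -> 28
READ a @v1: history=[] -> no version <= 1 -> NONE
v2: WRITE d=11  (d history now [(2, 11)])
v3: WRITE d=32  (d history now [(2, 11), (3, 32)])
READ f @v3: history=[(1, 28)] -> pick v1 -> 28
v4: WRITE a=42  (a history now [(4, 42)])
v5: WRITE d=9  (d history now [(2, 11), (3, 32), (5, 9)])
v6: WRITE a=11  (a history now [(4, 42), (6, 11)])
v7: WRITE d=29  (d history now [(2, 11), (3, 32), (5, 9), (7, 29)])
v8: WRITE e=43  (e history now [(8, 43)])
READ d @v8: history=[(2, 11), (3, 32), (5, 9), (7, 29)] -> pick v7 -> 29
v9: WRITE e=17  (e history now [(8, 43), (9, 17)])
v10: WRITE a=4  (a history now [(4, 42), (6, 11), (10, 4)])
v11: WRITE f=35  (f history now [(1, 28), (11, 35)])
v12: WRITE d=22  (d history now [(2, 11), (3, 32), (5, 9), (7, 29), (12, 22)])
v13: WRITE a=7  (a history now [(4, 42), (6, 11), (10, 4), (13, 7)])
READ d @v2: history=[(2, 11), (3, 32), (5, 9), (7, 29), (12, 22)] -> pick v2 -> 11
v14: WRITE a=16  (a history now [(4, 42), (6, 11), (10, 4), (13, 7), (14, 16)])
READ b @v9: history=[] -> no version <= 9 -> NONE
v15: WRITE c=30  (c history now [(15, 30)])
v16: WRITE c=1  (c history now [(15, 30), (16, 1)])
v17: WRITE e=41  (e history now [(8, 43), (9, 17), (17, 41)])
v18: WRITE b=20  (b history now [(18, 20)])
v19: WRITE b=12  (b history now [(18, 20), (19, 12)])
v20: WRITE d=36  (d history now [(2, 11), (3, 32), (5, 9), (7, 29), (12, 22), (20, 36)])
v21: WRITE b=1  (b history now [(18, 20), (19, 12), (21, 1)])
READ a @v3: history=[(4, 42), (6, 11), (10, 4), (13, 7), (14, 16)] -> no version <= 3 -> NONE
v22: WRITE e=15  (e history now [(8, 43), (9, 17), (17, 41), (22, 15)])
v23: WRITE c=13  (c history now [(15, 30), (16, 1), (23, 13)])
v24: WRITE b=26  (b history now [(18, 20), (19, 12), (21, 1), (24, 26)])
v25: WRITE a=43  (a history now [(4, 42), (6, 11), (10, 4), (13, 7), (14, 16), (25, 43)])
v26: WRITE c=18  (c history now [(15, 30), (16, 1), (23, 13), (26, 18)])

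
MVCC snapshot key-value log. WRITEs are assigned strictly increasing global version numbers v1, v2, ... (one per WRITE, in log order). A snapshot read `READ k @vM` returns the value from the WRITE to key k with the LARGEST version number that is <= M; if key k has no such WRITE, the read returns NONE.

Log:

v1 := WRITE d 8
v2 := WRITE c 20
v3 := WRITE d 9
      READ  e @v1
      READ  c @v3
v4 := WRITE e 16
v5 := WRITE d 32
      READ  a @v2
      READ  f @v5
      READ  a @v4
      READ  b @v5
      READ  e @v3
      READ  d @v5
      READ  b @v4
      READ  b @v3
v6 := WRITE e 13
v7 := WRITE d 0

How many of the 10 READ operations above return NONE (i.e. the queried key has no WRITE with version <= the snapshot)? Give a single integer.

Answer: 8

Derivation:
v1: WRITE d=8  (d history now [(1, 8)])
v2: WRITE c=20  (c history now [(2, 20)])
v3: WRITE d=9  (d history now [(1, 8), (3, 9)])
READ e @v1: history=[] -> no version <= 1 -> NONE
READ c @v3: history=[(2, 20)] -> pick v2 -> 20
v4: WRITE e=16  (e history now [(4, 16)])
v5: WRITE d=32  (d history now [(1, 8), (3, 9), (5, 32)])
READ a @v2: history=[] -> no version <= 2 -> NONE
READ f @v5: history=[] -> no version <= 5 -> NONE
READ a @v4: history=[] -> no version <= 4 -> NONE
READ b @v5: history=[] -> no version <= 5 -> NONE
READ e @v3: history=[(4, 16)] -> no version <= 3 -> NONE
READ d @v5: history=[(1, 8), (3, 9), (5, 32)] -> pick v5 -> 32
READ b @v4: history=[] -> no version <= 4 -> NONE
READ b @v3: history=[] -> no version <= 3 -> NONE
v6: WRITE e=13  (e history now [(4, 16), (6, 13)])
v7: WRITE d=0  (d history now [(1, 8), (3, 9), (5, 32), (7, 0)])
Read results in order: ['NONE', '20', 'NONE', 'NONE', 'NONE', 'NONE', 'NONE', '32', 'NONE', 'NONE']
NONE count = 8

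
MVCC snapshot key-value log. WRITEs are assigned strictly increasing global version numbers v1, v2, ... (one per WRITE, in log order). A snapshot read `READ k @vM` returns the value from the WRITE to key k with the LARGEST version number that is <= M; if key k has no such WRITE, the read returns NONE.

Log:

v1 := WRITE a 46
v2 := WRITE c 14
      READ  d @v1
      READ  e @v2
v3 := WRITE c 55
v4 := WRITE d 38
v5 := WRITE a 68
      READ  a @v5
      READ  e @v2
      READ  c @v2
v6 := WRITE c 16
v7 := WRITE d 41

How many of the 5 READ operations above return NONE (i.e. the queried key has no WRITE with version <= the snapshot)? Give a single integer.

Answer: 3

Derivation:
v1: WRITE a=46  (a history now [(1, 46)])
v2: WRITE c=14  (c history now [(2, 14)])
READ d @v1: history=[] -> no version <= 1 -> NONE
READ e @v2: history=[] -> no version <= 2 -> NONE
v3: WRITE c=55  (c history now [(2, 14), (3, 55)])
v4: WRITE d=38  (d history now [(4, 38)])
v5: WRITE a=68  (a history now [(1, 46), (5, 68)])
READ a @v5: history=[(1, 46), (5, 68)] -> pick v5 -> 68
READ e @v2: history=[] -> no version <= 2 -> NONE
READ c @v2: history=[(2, 14), (3, 55)] -> pick v2 -> 14
v6: WRITE c=16  (c history now [(2, 14), (3, 55), (6, 16)])
v7: WRITE d=41  (d history now [(4, 38), (7, 41)])
Read results in order: ['NONE', 'NONE', '68', 'NONE', '14']
NONE count = 3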